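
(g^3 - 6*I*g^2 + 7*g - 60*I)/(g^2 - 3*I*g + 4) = (g^2 - 2*I*g + 15)/(g + I)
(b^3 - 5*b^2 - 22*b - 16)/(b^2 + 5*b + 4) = (b^2 - 6*b - 16)/(b + 4)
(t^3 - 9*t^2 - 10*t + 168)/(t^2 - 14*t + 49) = (t^2 - 2*t - 24)/(t - 7)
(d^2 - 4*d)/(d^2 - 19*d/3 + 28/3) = 3*d/(3*d - 7)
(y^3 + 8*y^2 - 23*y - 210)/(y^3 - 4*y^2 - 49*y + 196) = (y^2 + y - 30)/(y^2 - 11*y + 28)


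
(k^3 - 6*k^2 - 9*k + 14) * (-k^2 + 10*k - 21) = -k^5 + 16*k^4 - 72*k^3 + 22*k^2 + 329*k - 294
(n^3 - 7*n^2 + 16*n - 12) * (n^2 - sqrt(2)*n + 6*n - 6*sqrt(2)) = n^5 - sqrt(2)*n^4 - n^4 - 26*n^3 + sqrt(2)*n^3 + 26*sqrt(2)*n^2 + 84*n^2 - 84*sqrt(2)*n - 72*n + 72*sqrt(2)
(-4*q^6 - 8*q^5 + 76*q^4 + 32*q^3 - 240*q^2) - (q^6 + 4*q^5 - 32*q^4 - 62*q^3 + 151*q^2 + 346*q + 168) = -5*q^6 - 12*q^5 + 108*q^4 + 94*q^3 - 391*q^2 - 346*q - 168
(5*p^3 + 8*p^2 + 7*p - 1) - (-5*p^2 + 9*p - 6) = 5*p^3 + 13*p^2 - 2*p + 5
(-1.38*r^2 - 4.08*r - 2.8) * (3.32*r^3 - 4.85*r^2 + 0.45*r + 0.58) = -4.5816*r^5 - 6.8526*r^4 + 9.871*r^3 + 10.9436*r^2 - 3.6264*r - 1.624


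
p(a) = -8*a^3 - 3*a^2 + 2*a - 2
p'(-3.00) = -196.00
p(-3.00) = 181.00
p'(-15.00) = -5308.00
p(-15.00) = 26293.00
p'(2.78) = -200.16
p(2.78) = -191.50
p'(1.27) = -44.33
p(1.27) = -20.69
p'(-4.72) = -504.36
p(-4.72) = 762.96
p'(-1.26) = -28.54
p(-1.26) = 6.72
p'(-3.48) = -267.77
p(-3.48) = 291.86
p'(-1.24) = -27.46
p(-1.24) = 6.16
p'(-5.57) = -709.18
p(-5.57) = 1276.25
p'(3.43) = -300.94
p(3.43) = -353.26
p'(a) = -24*a^2 - 6*a + 2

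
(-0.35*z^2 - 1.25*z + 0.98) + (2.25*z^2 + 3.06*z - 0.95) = 1.9*z^2 + 1.81*z + 0.03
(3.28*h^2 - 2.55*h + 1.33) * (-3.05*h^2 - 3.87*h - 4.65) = -10.004*h^4 - 4.9161*h^3 - 9.44*h^2 + 6.7104*h - 6.1845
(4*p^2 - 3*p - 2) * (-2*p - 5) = -8*p^3 - 14*p^2 + 19*p + 10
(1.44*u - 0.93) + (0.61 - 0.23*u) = 1.21*u - 0.32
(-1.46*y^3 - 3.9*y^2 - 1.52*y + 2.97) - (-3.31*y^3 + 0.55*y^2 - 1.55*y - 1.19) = 1.85*y^3 - 4.45*y^2 + 0.03*y + 4.16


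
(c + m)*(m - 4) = c*m - 4*c + m^2 - 4*m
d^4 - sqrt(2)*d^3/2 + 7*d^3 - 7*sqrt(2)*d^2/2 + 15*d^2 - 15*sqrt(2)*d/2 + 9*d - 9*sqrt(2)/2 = (d + 1)*(d + 3)^2*(d - sqrt(2)/2)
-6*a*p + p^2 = p*(-6*a + p)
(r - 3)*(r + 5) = r^2 + 2*r - 15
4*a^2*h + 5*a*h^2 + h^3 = h*(a + h)*(4*a + h)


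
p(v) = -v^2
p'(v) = -2*v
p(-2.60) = -6.76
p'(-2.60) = 5.20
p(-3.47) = -12.04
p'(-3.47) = 6.94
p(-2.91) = -8.47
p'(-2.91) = 5.82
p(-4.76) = -22.66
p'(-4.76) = 9.52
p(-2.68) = -7.18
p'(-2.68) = 5.36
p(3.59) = -12.89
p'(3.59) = -7.18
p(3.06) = -9.36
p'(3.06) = -6.12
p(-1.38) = -1.90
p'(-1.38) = 2.76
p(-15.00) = -225.00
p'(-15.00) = 30.00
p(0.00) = 0.00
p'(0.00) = 0.00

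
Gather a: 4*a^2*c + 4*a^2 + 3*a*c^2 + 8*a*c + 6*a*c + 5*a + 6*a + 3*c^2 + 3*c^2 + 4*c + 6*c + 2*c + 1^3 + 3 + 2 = a^2*(4*c + 4) + a*(3*c^2 + 14*c + 11) + 6*c^2 + 12*c + 6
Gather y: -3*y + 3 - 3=-3*y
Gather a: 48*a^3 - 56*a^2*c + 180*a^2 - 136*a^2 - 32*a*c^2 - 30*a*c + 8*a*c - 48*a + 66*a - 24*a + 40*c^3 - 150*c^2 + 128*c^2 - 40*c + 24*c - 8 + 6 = 48*a^3 + a^2*(44 - 56*c) + a*(-32*c^2 - 22*c - 6) + 40*c^3 - 22*c^2 - 16*c - 2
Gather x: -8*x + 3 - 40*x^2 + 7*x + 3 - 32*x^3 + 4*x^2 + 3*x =-32*x^3 - 36*x^2 + 2*x + 6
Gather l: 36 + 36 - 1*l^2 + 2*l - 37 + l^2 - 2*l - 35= 0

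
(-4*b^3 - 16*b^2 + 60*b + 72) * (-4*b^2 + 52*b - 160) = 16*b^5 - 144*b^4 - 432*b^3 + 5392*b^2 - 5856*b - 11520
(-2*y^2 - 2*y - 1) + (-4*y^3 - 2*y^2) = -4*y^3 - 4*y^2 - 2*y - 1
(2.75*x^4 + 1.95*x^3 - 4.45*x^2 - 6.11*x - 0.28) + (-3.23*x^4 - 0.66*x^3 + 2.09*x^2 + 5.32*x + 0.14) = -0.48*x^4 + 1.29*x^3 - 2.36*x^2 - 0.79*x - 0.14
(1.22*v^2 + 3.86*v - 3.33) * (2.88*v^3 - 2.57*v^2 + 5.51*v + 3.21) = 3.5136*v^5 + 7.9814*v^4 - 12.7884*v^3 + 33.7429*v^2 - 5.9577*v - 10.6893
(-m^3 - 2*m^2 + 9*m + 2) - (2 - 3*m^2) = -m^3 + m^2 + 9*m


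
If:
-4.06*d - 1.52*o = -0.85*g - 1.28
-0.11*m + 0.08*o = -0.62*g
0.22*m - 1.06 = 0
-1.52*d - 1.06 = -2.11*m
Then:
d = 5.99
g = 2.62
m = 4.82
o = -13.69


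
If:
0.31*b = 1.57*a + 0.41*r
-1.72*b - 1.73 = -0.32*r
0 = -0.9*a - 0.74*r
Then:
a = -0.27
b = -0.94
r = 0.33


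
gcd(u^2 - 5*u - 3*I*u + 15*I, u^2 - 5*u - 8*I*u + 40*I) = u - 5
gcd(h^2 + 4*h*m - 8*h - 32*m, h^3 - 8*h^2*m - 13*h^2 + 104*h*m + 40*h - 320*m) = h - 8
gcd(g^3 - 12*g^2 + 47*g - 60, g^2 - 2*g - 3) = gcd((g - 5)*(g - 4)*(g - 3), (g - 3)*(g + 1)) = g - 3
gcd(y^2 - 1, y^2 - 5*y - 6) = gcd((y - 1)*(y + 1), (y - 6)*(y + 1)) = y + 1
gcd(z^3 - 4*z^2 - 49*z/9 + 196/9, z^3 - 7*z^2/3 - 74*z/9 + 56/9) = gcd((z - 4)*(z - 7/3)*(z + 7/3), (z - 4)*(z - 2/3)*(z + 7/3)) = z^2 - 5*z/3 - 28/3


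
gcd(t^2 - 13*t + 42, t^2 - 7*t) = t - 7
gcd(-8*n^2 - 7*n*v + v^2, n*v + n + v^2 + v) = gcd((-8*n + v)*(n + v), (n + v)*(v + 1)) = n + v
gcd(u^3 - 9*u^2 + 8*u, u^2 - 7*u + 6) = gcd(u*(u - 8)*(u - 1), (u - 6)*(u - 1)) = u - 1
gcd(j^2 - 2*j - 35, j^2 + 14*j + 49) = 1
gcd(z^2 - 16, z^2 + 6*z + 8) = z + 4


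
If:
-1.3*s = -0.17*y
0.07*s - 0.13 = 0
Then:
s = 1.86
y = 14.20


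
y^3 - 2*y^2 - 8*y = y*(y - 4)*(y + 2)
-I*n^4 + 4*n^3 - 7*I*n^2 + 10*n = n*(n - 2*I)*(n + 5*I)*(-I*n + 1)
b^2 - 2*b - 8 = (b - 4)*(b + 2)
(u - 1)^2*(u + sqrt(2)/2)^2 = u^4 - 2*u^3 + sqrt(2)*u^3 - 2*sqrt(2)*u^2 + 3*u^2/2 - u + sqrt(2)*u + 1/2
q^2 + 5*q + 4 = (q + 1)*(q + 4)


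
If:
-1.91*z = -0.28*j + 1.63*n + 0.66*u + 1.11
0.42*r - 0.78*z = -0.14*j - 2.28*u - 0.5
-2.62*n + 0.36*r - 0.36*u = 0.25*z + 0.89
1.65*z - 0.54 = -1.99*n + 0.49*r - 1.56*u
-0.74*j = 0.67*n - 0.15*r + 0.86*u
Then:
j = -0.40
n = -0.86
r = -3.43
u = 0.42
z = -0.05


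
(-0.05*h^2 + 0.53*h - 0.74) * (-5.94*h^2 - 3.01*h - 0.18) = 0.297*h^4 - 2.9977*h^3 + 2.8093*h^2 + 2.132*h + 0.1332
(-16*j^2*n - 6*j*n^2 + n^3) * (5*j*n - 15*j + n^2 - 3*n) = -80*j^3*n^2 + 240*j^3*n - 46*j^2*n^3 + 138*j^2*n^2 - j*n^4 + 3*j*n^3 + n^5 - 3*n^4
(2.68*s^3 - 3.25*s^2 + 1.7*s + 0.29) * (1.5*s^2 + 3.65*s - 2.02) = 4.02*s^5 + 4.907*s^4 - 14.7261*s^3 + 13.205*s^2 - 2.3755*s - 0.5858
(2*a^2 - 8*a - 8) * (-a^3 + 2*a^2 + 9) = -2*a^5 + 12*a^4 - 8*a^3 + 2*a^2 - 72*a - 72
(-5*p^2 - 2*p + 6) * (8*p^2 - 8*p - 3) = -40*p^4 + 24*p^3 + 79*p^2 - 42*p - 18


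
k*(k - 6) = k^2 - 6*k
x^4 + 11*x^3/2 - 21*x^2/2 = x^2*(x - 3/2)*(x + 7)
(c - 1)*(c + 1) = c^2 - 1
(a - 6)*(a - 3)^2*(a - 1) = a^4 - 13*a^3 + 57*a^2 - 99*a + 54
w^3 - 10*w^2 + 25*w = w*(w - 5)^2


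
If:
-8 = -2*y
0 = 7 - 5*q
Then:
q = 7/5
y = 4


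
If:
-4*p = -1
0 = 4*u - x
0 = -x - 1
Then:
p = 1/4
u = -1/4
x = -1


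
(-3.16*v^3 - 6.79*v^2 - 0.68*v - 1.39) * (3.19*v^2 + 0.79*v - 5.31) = -10.0804*v^5 - 24.1565*v^4 + 9.2463*v^3 + 31.0836*v^2 + 2.5127*v + 7.3809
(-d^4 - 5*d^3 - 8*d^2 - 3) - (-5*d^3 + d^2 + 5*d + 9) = -d^4 - 9*d^2 - 5*d - 12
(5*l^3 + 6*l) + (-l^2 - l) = 5*l^3 - l^2 + 5*l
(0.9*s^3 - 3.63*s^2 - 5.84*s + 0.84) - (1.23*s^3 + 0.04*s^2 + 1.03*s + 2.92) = -0.33*s^3 - 3.67*s^2 - 6.87*s - 2.08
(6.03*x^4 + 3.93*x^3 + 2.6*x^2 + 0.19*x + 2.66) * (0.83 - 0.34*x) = -2.0502*x^5 + 3.6687*x^4 + 2.3779*x^3 + 2.0934*x^2 - 0.7467*x + 2.2078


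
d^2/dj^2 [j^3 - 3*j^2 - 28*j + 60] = 6*j - 6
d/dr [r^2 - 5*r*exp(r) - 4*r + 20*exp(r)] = -5*r*exp(r) + 2*r + 15*exp(r) - 4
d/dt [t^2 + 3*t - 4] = 2*t + 3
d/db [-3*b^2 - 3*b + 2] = -6*b - 3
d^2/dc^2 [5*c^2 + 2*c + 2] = 10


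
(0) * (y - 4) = 0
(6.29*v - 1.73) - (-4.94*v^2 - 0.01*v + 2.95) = 4.94*v^2 + 6.3*v - 4.68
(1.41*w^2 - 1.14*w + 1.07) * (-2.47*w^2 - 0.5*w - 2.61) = -3.4827*w^4 + 2.1108*w^3 - 5.753*w^2 + 2.4404*w - 2.7927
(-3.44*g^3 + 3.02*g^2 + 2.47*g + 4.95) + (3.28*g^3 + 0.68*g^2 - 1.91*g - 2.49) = -0.16*g^3 + 3.7*g^2 + 0.56*g + 2.46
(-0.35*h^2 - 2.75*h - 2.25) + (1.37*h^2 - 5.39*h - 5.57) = 1.02*h^2 - 8.14*h - 7.82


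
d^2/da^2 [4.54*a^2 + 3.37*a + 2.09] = 9.08000000000000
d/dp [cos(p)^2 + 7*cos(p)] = -(2*cos(p) + 7)*sin(p)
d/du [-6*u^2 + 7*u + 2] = 7 - 12*u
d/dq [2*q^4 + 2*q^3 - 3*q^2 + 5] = 2*q*(4*q^2 + 3*q - 3)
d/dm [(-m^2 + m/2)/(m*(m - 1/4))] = -4/(16*m^2 - 8*m + 1)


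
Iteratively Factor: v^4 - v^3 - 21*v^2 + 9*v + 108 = (v - 4)*(v^3 + 3*v^2 - 9*v - 27) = (v - 4)*(v + 3)*(v^2 - 9) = (v - 4)*(v - 3)*(v + 3)*(v + 3)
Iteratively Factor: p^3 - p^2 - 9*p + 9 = (p + 3)*(p^2 - 4*p + 3) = (p - 3)*(p + 3)*(p - 1)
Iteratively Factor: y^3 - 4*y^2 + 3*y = (y - 3)*(y^2 - y) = (y - 3)*(y - 1)*(y)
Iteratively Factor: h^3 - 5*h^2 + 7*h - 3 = (h - 1)*(h^2 - 4*h + 3) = (h - 3)*(h - 1)*(h - 1)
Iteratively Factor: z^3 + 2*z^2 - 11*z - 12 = (z + 1)*(z^2 + z - 12) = (z - 3)*(z + 1)*(z + 4)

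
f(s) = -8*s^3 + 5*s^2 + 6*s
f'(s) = -24*s^2 + 10*s + 6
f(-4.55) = 829.78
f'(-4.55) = -536.36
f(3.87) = -365.58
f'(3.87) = -314.75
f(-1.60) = 35.97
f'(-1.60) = -71.44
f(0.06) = 0.38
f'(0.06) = 6.51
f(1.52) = -7.42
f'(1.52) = -34.25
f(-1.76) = 48.54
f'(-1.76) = -85.94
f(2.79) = -118.08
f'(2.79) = -152.92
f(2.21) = -48.67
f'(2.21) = -89.12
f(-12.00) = 14472.00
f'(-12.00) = -3570.00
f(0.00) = 0.00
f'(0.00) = 6.00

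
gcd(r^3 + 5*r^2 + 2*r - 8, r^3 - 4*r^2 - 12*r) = r + 2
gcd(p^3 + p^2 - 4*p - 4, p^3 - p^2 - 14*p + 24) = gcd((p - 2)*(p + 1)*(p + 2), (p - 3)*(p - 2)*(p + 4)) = p - 2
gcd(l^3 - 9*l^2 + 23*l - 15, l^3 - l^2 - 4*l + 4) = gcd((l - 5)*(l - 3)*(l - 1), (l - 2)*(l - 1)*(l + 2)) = l - 1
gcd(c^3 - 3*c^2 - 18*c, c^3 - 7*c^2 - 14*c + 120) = c - 6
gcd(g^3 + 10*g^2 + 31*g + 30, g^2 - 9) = g + 3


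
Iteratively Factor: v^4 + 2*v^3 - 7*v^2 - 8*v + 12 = (v - 2)*(v^3 + 4*v^2 + v - 6) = (v - 2)*(v + 3)*(v^2 + v - 2) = (v - 2)*(v + 2)*(v + 3)*(v - 1)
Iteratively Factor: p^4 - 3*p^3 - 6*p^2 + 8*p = (p - 4)*(p^3 + p^2 - 2*p) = p*(p - 4)*(p^2 + p - 2) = p*(p - 4)*(p + 2)*(p - 1)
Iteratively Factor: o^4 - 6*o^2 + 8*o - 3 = (o + 3)*(o^3 - 3*o^2 + 3*o - 1) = (o - 1)*(o + 3)*(o^2 - 2*o + 1) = (o - 1)^2*(o + 3)*(o - 1)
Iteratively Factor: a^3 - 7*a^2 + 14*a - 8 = (a - 2)*(a^2 - 5*a + 4) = (a - 2)*(a - 1)*(a - 4)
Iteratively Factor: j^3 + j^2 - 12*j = (j)*(j^2 + j - 12) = j*(j - 3)*(j + 4)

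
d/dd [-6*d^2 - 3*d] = -12*d - 3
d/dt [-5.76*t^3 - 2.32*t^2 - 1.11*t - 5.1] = -17.28*t^2 - 4.64*t - 1.11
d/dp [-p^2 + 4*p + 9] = 4 - 2*p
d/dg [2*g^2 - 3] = 4*g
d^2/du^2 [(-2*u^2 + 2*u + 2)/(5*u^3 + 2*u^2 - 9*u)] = 4*(-25*u^6 + 75*u^5 + 45*u^4 + 111*u^3 - 123*u^2 - 54*u + 81)/(u^3*(125*u^6 + 150*u^5 - 615*u^4 - 532*u^3 + 1107*u^2 + 486*u - 729))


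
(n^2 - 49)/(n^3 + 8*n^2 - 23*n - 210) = (n - 7)/(n^2 + n - 30)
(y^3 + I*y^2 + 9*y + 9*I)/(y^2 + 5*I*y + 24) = (y^2 + 4*I*y - 3)/(y + 8*I)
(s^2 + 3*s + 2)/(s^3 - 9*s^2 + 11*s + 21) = (s + 2)/(s^2 - 10*s + 21)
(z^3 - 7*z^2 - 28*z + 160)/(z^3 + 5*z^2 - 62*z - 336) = (z^2 + z - 20)/(z^2 + 13*z + 42)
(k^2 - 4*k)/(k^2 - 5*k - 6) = k*(4 - k)/(-k^2 + 5*k + 6)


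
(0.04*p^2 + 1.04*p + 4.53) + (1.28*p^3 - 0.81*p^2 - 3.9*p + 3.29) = 1.28*p^3 - 0.77*p^2 - 2.86*p + 7.82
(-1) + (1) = 0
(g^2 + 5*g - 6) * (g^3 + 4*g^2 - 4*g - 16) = g^5 + 9*g^4 + 10*g^3 - 60*g^2 - 56*g + 96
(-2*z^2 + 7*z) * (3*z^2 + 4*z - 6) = -6*z^4 + 13*z^3 + 40*z^2 - 42*z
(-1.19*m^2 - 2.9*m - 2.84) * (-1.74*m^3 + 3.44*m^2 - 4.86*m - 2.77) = 2.0706*m^5 + 0.952400000000001*m^4 + 0.749000000000001*m^3 + 7.6207*m^2 + 21.8354*m + 7.8668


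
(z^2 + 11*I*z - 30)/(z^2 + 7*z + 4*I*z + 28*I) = (z^2 + 11*I*z - 30)/(z^2 + z*(7 + 4*I) + 28*I)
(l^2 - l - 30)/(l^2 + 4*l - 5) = (l - 6)/(l - 1)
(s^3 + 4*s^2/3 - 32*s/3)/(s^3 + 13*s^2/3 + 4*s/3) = (3*s - 8)/(3*s + 1)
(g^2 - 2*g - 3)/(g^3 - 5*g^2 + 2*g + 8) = (g - 3)/(g^2 - 6*g + 8)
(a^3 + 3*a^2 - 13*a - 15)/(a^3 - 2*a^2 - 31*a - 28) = (a^2 + 2*a - 15)/(a^2 - 3*a - 28)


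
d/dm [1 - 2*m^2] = -4*m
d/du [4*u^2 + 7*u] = 8*u + 7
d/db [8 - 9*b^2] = -18*b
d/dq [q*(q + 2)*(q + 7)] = 3*q^2 + 18*q + 14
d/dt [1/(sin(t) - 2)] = -cos(t)/(sin(t) - 2)^2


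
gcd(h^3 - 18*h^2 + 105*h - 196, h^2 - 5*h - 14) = h - 7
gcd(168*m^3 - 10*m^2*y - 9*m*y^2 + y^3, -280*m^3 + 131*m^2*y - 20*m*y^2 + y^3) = -7*m + y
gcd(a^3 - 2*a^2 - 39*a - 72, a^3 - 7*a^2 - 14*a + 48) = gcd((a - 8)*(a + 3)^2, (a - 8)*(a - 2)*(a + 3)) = a^2 - 5*a - 24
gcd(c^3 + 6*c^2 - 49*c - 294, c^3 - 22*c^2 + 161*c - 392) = c - 7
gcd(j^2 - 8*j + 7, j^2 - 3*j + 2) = j - 1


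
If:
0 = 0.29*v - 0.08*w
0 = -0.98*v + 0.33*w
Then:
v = 0.00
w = 0.00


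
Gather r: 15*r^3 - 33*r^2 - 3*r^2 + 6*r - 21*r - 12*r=15*r^3 - 36*r^2 - 27*r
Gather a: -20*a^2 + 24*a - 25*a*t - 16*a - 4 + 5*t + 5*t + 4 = -20*a^2 + a*(8 - 25*t) + 10*t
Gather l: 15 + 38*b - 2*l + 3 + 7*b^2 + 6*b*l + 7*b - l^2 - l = 7*b^2 + 45*b - l^2 + l*(6*b - 3) + 18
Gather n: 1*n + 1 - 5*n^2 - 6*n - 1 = -5*n^2 - 5*n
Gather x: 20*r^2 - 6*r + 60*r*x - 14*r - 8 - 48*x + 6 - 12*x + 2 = 20*r^2 - 20*r + x*(60*r - 60)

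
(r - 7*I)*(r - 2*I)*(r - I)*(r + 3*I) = r^4 - 7*I*r^3 + 7*r^2 - 55*I*r - 42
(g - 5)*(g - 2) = g^2 - 7*g + 10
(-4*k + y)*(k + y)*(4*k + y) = -16*k^3 - 16*k^2*y + k*y^2 + y^3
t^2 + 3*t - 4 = (t - 1)*(t + 4)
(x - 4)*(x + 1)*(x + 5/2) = x^3 - x^2/2 - 23*x/2 - 10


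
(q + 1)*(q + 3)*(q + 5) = q^3 + 9*q^2 + 23*q + 15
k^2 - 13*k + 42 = (k - 7)*(k - 6)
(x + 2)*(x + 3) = x^2 + 5*x + 6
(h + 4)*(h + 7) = h^2 + 11*h + 28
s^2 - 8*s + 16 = (s - 4)^2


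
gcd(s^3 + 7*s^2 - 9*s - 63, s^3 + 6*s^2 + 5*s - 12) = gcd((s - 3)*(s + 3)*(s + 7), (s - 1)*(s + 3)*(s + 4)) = s + 3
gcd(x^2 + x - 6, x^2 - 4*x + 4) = x - 2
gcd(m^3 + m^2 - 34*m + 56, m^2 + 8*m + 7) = m + 7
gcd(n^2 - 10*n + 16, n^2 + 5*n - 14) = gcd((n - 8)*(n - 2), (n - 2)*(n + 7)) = n - 2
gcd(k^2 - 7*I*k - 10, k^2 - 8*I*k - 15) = k - 5*I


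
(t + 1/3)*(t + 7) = t^2 + 22*t/3 + 7/3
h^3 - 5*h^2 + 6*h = h*(h - 3)*(h - 2)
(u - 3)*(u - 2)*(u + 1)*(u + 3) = u^4 - u^3 - 11*u^2 + 9*u + 18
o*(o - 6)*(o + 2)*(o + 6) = o^4 + 2*o^3 - 36*o^2 - 72*o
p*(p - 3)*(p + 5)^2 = p^4 + 7*p^3 - 5*p^2 - 75*p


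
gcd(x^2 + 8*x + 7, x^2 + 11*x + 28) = x + 7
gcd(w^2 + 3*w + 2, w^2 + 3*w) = 1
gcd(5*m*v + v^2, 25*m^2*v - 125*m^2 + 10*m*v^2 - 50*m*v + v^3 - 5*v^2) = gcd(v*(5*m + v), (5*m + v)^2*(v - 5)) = 5*m + v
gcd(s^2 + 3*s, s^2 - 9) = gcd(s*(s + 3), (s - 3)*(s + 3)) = s + 3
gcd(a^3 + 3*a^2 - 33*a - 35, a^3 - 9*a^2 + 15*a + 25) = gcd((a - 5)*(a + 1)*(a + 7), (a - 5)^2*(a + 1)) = a^2 - 4*a - 5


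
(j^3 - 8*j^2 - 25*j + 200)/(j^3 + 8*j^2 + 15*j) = (j^2 - 13*j + 40)/(j*(j + 3))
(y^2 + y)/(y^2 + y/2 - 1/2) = 2*y/(2*y - 1)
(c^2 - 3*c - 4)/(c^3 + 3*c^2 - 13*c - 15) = (c - 4)/(c^2 + 2*c - 15)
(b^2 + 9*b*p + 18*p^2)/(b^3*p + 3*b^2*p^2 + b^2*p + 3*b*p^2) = (b + 6*p)/(b*p*(b + 1))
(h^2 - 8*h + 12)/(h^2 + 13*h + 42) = (h^2 - 8*h + 12)/(h^2 + 13*h + 42)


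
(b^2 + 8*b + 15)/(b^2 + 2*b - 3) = (b + 5)/(b - 1)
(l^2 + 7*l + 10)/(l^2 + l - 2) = (l + 5)/(l - 1)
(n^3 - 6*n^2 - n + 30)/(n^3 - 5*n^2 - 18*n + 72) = (n^2 - 3*n - 10)/(n^2 - 2*n - 24)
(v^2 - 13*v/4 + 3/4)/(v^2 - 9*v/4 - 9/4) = (4*v - 1)/(4*v + 3)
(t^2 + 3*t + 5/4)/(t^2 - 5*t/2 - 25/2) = (t + 1/2)/(t - 5)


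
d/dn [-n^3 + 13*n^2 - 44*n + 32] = -3*n^2 + 26*n - 44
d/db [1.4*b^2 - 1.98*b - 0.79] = 2.8*b - 1.98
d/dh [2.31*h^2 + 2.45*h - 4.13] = 4.62*h + 2.45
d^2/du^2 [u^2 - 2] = 2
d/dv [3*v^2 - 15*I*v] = 6*v - 15*I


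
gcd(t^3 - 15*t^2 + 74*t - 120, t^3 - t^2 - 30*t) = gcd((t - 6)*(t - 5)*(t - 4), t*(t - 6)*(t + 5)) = t - 6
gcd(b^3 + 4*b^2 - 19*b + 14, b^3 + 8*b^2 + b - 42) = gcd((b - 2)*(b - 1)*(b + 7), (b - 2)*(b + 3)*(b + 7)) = b^2 + 5*b - 14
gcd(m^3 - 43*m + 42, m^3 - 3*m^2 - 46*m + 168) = m^2 + m - 42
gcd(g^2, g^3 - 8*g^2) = g^2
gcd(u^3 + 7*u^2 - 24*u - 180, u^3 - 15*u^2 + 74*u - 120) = u - 5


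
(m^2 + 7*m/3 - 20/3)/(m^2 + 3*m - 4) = (m - 5/3)/(m - 1)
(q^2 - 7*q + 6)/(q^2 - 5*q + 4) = (q - 6)/(q - 4)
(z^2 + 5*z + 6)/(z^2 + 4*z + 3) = (z + 2)/(z + 1)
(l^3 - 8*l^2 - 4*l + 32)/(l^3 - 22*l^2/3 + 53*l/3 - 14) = 3*(l^2 - 6*l - 16)/(3*l^2 - 16*l + 21)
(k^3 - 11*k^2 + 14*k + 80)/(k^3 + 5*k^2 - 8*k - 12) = (k^3 - 11*k^2 + 14*k + 80)/(k^3 + 5*k^2 - 8*k - 12)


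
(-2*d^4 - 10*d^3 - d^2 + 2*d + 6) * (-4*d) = 8*d^5 + 40*d^4 + 4*d^3 - 8*d^2 - 24*d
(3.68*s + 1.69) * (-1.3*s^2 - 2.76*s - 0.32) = -4.784*s^3 - 12.3538*s^2 - 5.842*s - 0.5408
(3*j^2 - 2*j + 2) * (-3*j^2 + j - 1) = -9*j^4 + 9*j^3 - 11*j^2 + 4*j - 2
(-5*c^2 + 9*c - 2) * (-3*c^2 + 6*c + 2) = 15*c^4 - 57*c^3 + 50*c^2 + 6*c - 4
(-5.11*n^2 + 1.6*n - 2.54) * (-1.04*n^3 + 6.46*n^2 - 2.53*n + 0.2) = 5.3144*n^5 - 34.6746*n^4 + 25.9059*n^3 - 21.4784*n^2 + 6.7462*n - 0.508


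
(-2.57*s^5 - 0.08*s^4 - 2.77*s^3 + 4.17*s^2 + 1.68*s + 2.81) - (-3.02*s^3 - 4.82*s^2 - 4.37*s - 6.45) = -2.57*s^5 - 0.08*s^4 + 0.25*s^3 + 8.99*s^2 + 6.05*s + 9.26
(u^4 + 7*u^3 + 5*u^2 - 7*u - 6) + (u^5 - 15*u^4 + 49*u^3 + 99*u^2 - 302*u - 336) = u^5 - 14*u^4 + 56*u^3 + 104*u^2 - 309*u - 342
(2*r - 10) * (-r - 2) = -2*r^2 + 6*r + 20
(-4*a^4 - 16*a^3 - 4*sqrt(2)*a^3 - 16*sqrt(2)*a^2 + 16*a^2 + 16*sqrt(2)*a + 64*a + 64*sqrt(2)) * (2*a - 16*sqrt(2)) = -8*a^5 - 32*a^4 + 56*sqrt(2)*a^4 + 160*a^3 + 224*sqrt(2)*a^3 - 224*sqrt(2)*a^2 + 640*a^2 - 896*sqrt(2)*a - 512*a - 2048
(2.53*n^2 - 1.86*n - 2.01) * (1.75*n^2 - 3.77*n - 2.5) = 4.4275*n^4 - 12.7931*n^3 - 2.8303*n^2 + 12.2277*n + 5.025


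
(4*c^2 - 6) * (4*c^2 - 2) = 16*c^4 - 32*c^2 + 12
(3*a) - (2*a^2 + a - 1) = -2*a^2 + 2*a + 1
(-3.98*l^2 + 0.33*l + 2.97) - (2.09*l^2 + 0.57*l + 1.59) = -6.07*l^2 - 0.24*l + 1.38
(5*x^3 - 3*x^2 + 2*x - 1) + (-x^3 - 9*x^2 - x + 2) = 4*x^3 - 12*x^2 + x + 1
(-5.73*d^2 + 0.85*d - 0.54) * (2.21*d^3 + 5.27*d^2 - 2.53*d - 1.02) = -12.6633*d^5 - 28.3186*d^4 + 17.783*d^3 + 0.848300000000001*d^2 + 0.4992*d + 0.5508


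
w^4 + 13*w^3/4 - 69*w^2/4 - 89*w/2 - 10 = (w - 4)*(w + 1/4)*(w + 2)*(w + 5)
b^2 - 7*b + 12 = (b - 4)*(b - 3)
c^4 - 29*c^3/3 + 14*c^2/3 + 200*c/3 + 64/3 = (c - 8)*(c - 4)*(c + 1/3)*(c + 2)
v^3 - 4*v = v*(v - 2)*(v + 2)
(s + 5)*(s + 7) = s^2 + 12*s + 35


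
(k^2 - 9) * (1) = k^2 - 9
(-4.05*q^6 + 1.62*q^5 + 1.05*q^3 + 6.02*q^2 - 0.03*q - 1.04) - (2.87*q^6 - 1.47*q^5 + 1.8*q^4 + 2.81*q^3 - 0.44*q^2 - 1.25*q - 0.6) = -6.92*q^6 + 3.09*q^5 - 1.8*q^4 - 1.76*q^3 + 6.46*q^2 + 1.22*q - 0.44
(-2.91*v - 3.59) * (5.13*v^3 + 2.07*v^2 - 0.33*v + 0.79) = -14.9283*v^4 - 24.4404*v^3 - 6.471*v^2 - 1.1142*v - 2.8361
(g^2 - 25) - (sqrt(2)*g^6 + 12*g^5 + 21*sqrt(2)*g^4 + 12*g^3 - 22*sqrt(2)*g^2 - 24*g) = -sqrt(2)*g^6 - 12*g^5 - 21*sqrt(2)*g^4 - 12*g^3 + g^2 + 22*sqrt(2)*g^2 + 24*g - 25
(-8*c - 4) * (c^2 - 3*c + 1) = -8*c^3 + 20*c^2 + 4*c - 4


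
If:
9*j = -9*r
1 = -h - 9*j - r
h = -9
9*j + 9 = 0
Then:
No Solution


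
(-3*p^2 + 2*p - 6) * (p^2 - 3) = -3*p^4 + 2*p^3 + 3*p^2 - 6*p + 18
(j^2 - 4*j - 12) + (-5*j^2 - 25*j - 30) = -4*j^2 - 29*j - 42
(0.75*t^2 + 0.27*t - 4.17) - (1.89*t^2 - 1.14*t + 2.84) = -1.14*t^2 + 1.41*t - 7.01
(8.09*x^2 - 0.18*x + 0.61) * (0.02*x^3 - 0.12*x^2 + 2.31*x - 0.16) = 0.1618*x^5 - 0.9744*x^4 + 18.7217*x^3 - 1.7834*x^2 + 1.4379*x - 0.0976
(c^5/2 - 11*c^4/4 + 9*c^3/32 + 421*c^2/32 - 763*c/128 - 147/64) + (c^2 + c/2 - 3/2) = c^5/2 - 11*c^4/4 + 9*c^3/32 + 453*c^2/32 - 699*c/128 - 243/64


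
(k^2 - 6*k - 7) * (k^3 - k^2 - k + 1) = k^5 - 7*k^4 - 2*k^3 + 14*k^2 + k - 7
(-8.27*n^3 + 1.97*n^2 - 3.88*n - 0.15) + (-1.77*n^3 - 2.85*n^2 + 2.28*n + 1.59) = -10.04*n^3 - 0.88*n^2 - 1.6*n + 1.44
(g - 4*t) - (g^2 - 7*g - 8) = -g^2 + 8*g - 4*t + 8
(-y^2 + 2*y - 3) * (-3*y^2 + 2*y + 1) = 3*y^4 - 8*y^3 + 12*y^2 - 4*y - 3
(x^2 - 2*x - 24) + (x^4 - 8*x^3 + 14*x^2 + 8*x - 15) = x^4 - 8*x^3 + 15*x^2 + 6*x - 39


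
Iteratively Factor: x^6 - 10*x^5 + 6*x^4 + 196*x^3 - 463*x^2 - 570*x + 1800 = (x + 4)*(x^5 - 14*x^4 + 62*x^3 - 52*x^2 - 255*x + 450) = (x - 5)*(x + 4)*(x^4 - 9*x^3 + 17*x^2 + 33*x - 90) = (x - 5)^2*(x + 4)*(x^3 - 4*x^2 - 3*x + 18) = (x - 5)^2*(x + 2)*(x + 4)*(x^2 - 6*x + 9) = (x - 5)^2*(x - 3)*(x + 2)*(x + 4)*(x - 3)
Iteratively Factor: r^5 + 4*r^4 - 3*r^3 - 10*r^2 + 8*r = (r - 1)*(r^4 + 5*r^3 + 2*r^2 - 8*r) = (r - 1)*(r + 4)*(r^3 + r^2 - 2*r) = (r - 1)^2*(r + 4)*(r^2 + 2*r) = r*(r - 1)^2*(r + 4)*(r + 2)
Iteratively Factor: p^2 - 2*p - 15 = (p - 5)*(p + 3)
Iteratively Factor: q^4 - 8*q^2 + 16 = (q + 2)*(q^3 - 2*q^2 - 4*q + 8) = (q - 2)*(q + 2)*(q^2 - 4) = (q - 2)*(q + 2)^2*(q - 2)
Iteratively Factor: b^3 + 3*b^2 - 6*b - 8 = (b + 1)*(b^2 + 2*b - 8) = (b - 2)*(b + 1)*(b + 4)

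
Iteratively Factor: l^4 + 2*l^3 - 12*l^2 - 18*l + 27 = (l + 3)*(l^3 - l^2 - 9*l + 9) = (l - 1)*(l + 3)*(l^2 - 9) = (l - 1)*(l + 3)^2*(l - 3)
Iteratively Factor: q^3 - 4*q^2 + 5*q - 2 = (q - 2)*(q^2 - 2*q + 1) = (q - 2)*(q - 1)*(q - 1)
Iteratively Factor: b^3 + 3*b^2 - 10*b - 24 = (b + 2)*(b^2 + b - 12) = (b + 2)*(b + 4)*(b - 3)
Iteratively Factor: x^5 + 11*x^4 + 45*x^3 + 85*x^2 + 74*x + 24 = (x + 2)*(x^4 + 9*x^3 + 27*x^2 + 31*x + 12) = (x + 1)*(x + 2)*(x^3 + 8*x^2 + 19*x + 12) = (x + 1)*(x + 2)*(x + 4)*(x^2 + 4*x + 3) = (x + 1)*(x + 2)*(x + 3)*(x + 4)*(x + 1)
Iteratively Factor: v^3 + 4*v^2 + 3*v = (v)*(v^2 + 4*v + 3) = v*(v + 1)*(v + 3)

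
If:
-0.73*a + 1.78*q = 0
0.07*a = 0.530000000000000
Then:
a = 7.57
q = 3.11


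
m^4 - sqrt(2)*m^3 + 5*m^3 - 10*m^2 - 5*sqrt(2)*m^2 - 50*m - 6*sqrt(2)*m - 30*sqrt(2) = (m + 5)*(m - 3*sqrt(2))*(m + sqrt(2))^2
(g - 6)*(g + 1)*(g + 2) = g^3 - 3*g^2 - 16*g - 12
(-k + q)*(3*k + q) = -3*k^2 + 2*k*q + q^2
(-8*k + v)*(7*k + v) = -56*k^2 - k*v + v^2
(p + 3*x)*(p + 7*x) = p^2 + 10*p*x + 21*x^2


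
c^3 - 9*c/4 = c*(c - 3/2)*(c + 3/2)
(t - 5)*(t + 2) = t^2 - 3*t - 10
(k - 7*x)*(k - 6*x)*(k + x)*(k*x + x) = k^4*x - 12*k^3*x^2 + k^3*x + 29*k^2*x^3 - 12*k^2*x^2 + 42*k*x^4 + 29*k*x^3 + 42*x^4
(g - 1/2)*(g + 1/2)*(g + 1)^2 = g^4 + 2*g^3 + 3*g^2/4 - g/2 - 1/4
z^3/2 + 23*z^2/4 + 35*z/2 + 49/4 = (z/2 + 1/2)*(z + 7/2)*(z + 7)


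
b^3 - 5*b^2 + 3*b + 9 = (b - 3)^2*(b + 1)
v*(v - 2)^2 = v^3 - 4*v^2 + 4*v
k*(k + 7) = k^2 + 7*k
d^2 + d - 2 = (d - 1)*(d + 2)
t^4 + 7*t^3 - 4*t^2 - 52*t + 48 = (t - 2)*(t - 1)*(t + 4)*(t + 6)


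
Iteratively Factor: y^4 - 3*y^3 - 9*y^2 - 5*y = (y)*(y^3 - 3*y^2 - 9*y - 5) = y*(y + 1)*(y^2 - 4*y - 5) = y*(y + 1)^2*(y - 5)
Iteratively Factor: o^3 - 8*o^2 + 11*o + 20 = (o - 5)*(o^2 - 3*o - 4) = (o - 5)*(o + 1)*(o - 4)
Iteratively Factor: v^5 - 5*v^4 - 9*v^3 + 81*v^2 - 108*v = (v - 3)*(v^4 - 2*v^3 - 15*v^2 + 36*v) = (v - 3)*(v + 4)*(v^3 - 6*v^2 + 9*v) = (v - 3)^2*(v + 4)*(v^2 - 3*v) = v*(v - 3)^2*(v + 4)*(v - 3)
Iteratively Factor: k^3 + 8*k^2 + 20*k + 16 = (k + 2)*(k^2 + 6*k + 8) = (k + 2)*(k + 4)*(k + 2)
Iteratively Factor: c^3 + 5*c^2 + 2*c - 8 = (c + 2)*(c^2 + 3*c - 4) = (c + 2)*(c + 4)*(c - 1)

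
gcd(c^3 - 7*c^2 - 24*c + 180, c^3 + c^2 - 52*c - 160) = c + 5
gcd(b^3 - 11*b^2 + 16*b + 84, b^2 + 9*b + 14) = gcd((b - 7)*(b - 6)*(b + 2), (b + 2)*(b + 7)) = b + 2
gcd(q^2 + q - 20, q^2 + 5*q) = q + 5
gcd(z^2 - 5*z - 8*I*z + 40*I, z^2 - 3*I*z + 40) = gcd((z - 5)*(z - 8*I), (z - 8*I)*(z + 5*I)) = z - 8*I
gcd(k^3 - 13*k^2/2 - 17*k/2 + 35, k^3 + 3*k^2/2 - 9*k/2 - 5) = k^2 + k/2 - 5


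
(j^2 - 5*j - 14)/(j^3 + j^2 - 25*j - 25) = (j^2 - 5*j - 14)/(j^3 + j^2 - 25*j - 25)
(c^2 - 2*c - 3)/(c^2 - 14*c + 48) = (c^2 - 2*c - 3)/(c^2 - 14*c + 48)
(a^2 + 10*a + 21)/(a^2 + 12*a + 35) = (a + 3)/(a + 5)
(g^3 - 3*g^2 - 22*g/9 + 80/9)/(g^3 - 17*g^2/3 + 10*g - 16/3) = (g + 5/3)/(g - 1)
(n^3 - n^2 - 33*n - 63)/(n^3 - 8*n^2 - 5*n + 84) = (n + 3)/(n - 4)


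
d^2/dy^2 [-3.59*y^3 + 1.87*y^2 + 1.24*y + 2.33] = 3.74 - 21.54*y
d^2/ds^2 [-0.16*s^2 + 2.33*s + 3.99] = -0.320000000000000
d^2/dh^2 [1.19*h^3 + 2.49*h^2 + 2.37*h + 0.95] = 7.14*h + 4.98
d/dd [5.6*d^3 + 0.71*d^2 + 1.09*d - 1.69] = 16.8*d^2 + 1.42*d + 1.09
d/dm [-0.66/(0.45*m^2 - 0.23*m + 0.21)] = (0.594*m - 0.1518)/(0.45*m^2 - 0.23*m + 0.21)^2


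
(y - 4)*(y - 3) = y^2 - 7*y + 12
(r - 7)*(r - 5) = r^2 - 12*r + 35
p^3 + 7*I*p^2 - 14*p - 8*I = (p + I)*(p + 2*I)*(p + 4*I)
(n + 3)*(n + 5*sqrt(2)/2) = n^2 + 3*n + 5*sqrt(2)*n/2 + 15*sqrt(2)/2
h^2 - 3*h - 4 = (h - 4)*(h + 1)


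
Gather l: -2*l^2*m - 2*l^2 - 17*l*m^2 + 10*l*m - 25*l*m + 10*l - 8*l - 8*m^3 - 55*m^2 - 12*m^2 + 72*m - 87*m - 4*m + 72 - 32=l^2*(-2*m - 2) + l*(-17*m^2 - 15*m + 2) - 8*m^3 - 67*m^2 - 19*m + 40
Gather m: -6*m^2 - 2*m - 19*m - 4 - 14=-6*m^2 - 21*m - 18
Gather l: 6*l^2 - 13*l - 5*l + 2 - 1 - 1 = 6*l^2 - 18*l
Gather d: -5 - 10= -15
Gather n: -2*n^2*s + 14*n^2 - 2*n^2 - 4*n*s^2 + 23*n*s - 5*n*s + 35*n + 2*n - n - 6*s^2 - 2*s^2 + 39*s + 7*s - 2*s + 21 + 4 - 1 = n^2*(12 - 2*s) + n*(-4*s^2 + 18*s + 36) - 8*s^2 + 44*s + 24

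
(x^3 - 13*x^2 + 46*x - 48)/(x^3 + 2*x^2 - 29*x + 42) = (x - 8)/(x + 7)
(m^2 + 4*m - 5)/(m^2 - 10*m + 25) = (m^2 + 4*m - 5)/(m^2 - 10*m + 25)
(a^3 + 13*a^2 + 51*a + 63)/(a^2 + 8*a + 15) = (a^2 + 10*a + 21)/(a + 5)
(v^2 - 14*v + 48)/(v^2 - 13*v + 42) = (v - 8)/(v - 7)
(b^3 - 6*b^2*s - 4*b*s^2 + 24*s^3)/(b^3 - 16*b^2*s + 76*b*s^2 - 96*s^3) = (-b - 2*s)/(-b + 8*s)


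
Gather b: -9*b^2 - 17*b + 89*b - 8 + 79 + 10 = -9*b^2 + 72*b + 81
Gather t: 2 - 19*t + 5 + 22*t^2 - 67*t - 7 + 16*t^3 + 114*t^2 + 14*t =16*t^3 + 136*t^2 - 72*t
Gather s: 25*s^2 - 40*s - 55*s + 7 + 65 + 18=25*s^2 - 95*s + 90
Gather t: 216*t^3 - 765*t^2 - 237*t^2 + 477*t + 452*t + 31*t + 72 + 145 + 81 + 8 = 216*t^3 - 1002*t^2 + 960*t + 306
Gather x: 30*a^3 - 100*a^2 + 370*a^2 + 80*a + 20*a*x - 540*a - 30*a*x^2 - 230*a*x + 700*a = 30*a^3 + 270*a^2 - 30*a*x^2 - 210*a*x + 240*a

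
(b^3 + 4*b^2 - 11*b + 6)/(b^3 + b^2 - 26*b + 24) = (b - 1)/(b - 4)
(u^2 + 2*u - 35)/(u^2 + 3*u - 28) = (u - 5)/(u - 4)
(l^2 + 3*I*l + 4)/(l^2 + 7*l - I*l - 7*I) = (l + 4*I)/(l + 7)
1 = 1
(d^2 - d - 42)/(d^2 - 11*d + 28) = (d + 6)/(d - 4)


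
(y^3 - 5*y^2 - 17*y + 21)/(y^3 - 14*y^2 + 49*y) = (y^2 + 2*y - 3)/(y*(y - 7))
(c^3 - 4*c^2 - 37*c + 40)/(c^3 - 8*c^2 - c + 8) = (c + 5)/(c + 1)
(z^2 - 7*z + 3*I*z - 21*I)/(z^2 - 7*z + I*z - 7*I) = (z + 3*I)/(z + I)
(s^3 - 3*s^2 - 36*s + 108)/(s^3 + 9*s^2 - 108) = (s - 6)/(s + 6)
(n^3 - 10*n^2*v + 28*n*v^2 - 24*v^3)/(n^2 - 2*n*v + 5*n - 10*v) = (n^2 - 8*n*v + 12*v^2)/(n + 5)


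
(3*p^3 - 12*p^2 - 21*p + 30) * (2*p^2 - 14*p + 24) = 6*p^5 - 66*p^4 + 198*p^3 + 66*p^2 - 924*p + 720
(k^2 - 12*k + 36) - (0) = k^2 - 12*k + 36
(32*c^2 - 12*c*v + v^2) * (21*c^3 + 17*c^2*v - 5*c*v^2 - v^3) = 672*c^5 + 292*c^4*v - 343*c^3*v^2 + 45*c^2*v^3 + 7*c*v^4 - v^5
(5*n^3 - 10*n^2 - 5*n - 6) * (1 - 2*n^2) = -10*n^5 + 20*n^4 + 15*n^3 + 2*n^2 - 5*n - 6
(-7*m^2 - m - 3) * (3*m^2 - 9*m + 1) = -21*m^4 + 60*m^3 - 7*m^2 + 26*m - 3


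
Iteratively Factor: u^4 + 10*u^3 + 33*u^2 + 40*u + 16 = (u + 4)*(u^3 + 6*u^2 + 9*u + 4) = (u + 1)*(u + 4)*(u^2 + 5*u + 4) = (u + 1)^2*(u + 4)*(u + 4)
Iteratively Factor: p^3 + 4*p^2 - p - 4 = (p + 4)*(p^2 - 1) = (p - 1)*(p + 4)*(p + 1)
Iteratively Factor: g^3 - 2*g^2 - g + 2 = (g - 2)*(g^2 - 1) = (g - 2)*(g - 1)*(g + 1)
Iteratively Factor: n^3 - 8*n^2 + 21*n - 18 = (n - 3)*(n^2 - 5*n + 6) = (n - 3)*(n - 2)*(n - 3)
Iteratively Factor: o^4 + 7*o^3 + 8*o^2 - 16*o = (o - 1)*(o^3 + 8*o^2 + 16*o) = o*(o - 1)*(o^2 + 8*o + 16) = o*(o - 1)*(o + 4)*(o + 4)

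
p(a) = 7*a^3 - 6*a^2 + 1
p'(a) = 21*a^2 - 12*a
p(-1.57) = -40.88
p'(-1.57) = 70.60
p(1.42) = 8.94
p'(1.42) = 25.30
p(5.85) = 1197.08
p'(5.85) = 648.47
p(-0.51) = -1.49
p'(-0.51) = 11.58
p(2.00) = 33.00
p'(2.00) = 60.00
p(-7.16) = -2876.03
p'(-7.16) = 1162.50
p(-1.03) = -13.01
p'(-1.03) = 34.64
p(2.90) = 121.26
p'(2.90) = 141.81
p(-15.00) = -24974.00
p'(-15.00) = 4905.00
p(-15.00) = -24974.00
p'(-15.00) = 4905.00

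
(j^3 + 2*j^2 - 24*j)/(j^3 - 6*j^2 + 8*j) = (j + 6)/(j - 2)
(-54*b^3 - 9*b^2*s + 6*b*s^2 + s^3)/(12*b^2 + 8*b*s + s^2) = (-9*b^2 + s^2)/(2*b + s)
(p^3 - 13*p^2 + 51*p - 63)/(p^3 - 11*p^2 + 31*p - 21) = (p - 3)/(p - 1)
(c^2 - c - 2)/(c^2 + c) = (c - 2)/c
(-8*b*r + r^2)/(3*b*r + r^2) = (-8*b + r)/(3*b + r)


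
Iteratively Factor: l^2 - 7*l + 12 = (l - 3)*(l - 4)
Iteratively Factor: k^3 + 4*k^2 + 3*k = (k + 3)*(k^2 + k) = (k + 1)*(k + 3)*(k)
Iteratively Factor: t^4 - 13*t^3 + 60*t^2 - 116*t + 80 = (t - 4)*(t^3 - 9*t^2 + 24*t - 20) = (t - 4)*(t - 2)*(t^2 - 7*t + 10) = (t - 5)*(t - 4)*(t - 2)*(t - 2)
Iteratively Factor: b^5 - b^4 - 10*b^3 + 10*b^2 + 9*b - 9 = (b - 1)*(b^4 - 10*b^2 + 9) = (b - 1)*(b + 1)*(b^3 - b^2 - 9*b + 9) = (b - 3)*(b - 1)*(b + 1)*(b^2 + 2*b - 3) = (b - 3)*(b - 1)*(b + 1)*(b + 3)*(b - 1)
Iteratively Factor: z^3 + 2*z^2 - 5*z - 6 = (z + 3)*(z^2 - z - 2) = (z - 2)*(z + 3)*(z + 1)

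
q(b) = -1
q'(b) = 0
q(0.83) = -1.00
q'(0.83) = 0.00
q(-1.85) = -1.00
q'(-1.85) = 0.00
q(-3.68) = -1.00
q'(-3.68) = 0.00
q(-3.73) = -1.00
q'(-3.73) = 0.00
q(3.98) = -1.00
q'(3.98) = 0.00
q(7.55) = -1.00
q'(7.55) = 0.00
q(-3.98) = -1.00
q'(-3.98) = 0.00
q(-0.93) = -1.00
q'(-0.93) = 0.00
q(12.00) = -1.00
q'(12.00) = 0.00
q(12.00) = -1.00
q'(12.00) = 0.00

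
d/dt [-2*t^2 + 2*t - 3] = 2 - 4*t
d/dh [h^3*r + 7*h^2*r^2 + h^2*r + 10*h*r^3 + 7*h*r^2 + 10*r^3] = r*(3*h^2 + 14*h*r + 2*h + 10*r^2 + 7*r)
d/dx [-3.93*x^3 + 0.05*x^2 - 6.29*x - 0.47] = -11.79*x^2 + 0.1*x - 6.29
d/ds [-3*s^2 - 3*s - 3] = -6*s - 3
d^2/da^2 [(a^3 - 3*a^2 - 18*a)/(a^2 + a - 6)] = -16/(a^3 - 6*a^2 + 12*a - 8)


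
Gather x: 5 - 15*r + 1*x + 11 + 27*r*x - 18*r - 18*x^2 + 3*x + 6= -33*r - 18*x^2 + x*(27*r + 4) + 22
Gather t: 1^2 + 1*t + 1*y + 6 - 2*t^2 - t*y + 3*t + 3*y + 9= -2*t^2 + t*(4 - y) + 4*y + 16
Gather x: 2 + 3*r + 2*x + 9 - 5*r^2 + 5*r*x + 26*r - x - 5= -5*r^2 + 29*r + x*(5*r + 1) + 6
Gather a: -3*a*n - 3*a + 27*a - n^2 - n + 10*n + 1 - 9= a*(24 - 3*n) - n^2 + 9*n - 8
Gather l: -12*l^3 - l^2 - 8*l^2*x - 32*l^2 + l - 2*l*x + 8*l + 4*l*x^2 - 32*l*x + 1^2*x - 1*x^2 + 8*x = -12*l^3 + l^2*(-8*x - 33) + l*(4*x^2 - 34*x + 9) - x^2 + 9*x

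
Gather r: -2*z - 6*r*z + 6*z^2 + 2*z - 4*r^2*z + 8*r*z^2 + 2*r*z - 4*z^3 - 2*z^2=-4*r^2*z + r*(8*z^2 - 4*z) - 4*z^3 + 4*z^2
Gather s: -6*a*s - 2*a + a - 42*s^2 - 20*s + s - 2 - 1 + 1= -a - 42*s^2 + s*(-6*a - 19) - 2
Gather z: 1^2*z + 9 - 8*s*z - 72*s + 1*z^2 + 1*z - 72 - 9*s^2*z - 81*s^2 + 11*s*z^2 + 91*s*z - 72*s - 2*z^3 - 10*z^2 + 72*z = -81*s^2 - 144*s - 2*z^3 + z^2*(11*s - 9) + z*(-9*s^2 + 83*s + 74) - 63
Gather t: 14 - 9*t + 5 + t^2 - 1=t^2 - 9*t + 18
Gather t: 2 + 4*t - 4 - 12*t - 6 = -8*t - 8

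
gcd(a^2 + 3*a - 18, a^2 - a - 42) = a + 6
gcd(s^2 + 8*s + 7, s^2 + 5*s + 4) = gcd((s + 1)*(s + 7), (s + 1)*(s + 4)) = s + 1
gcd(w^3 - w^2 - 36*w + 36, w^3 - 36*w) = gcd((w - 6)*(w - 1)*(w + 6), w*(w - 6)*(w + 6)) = w^2 - 36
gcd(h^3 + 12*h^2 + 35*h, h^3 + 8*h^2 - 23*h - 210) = h + 7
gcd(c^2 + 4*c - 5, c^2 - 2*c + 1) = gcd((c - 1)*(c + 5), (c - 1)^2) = c - 1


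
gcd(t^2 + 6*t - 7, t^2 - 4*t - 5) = 1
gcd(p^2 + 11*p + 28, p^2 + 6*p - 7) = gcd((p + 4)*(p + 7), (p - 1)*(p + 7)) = p + 7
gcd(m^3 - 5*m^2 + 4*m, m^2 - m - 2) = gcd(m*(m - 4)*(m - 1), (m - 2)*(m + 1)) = 1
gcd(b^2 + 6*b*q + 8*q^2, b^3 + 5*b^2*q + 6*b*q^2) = b + 2*q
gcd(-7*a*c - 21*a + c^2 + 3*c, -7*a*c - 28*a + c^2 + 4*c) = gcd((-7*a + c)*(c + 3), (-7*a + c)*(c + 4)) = 7*a - c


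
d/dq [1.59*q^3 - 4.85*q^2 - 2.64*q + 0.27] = 4.77*q^2 - 9.7*q - 2.64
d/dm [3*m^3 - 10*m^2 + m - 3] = 9*m^2 - 20*m + 1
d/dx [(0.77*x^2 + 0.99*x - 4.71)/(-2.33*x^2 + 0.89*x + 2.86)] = (2.992*x^2 - 17.5442*x + 7.0233)/(5.4289*x^4 - 4.1474*x^3 - 12.5355*x^2 + 5.0908*x + 8.1796)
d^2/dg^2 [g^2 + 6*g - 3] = 2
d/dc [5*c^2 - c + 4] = 10*c - 1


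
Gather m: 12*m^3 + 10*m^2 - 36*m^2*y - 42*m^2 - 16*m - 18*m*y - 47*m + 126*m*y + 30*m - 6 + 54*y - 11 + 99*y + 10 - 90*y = 12*m^3 + m^2*(-36*y - 32) + m*(108*y - 33) + 63*y - 7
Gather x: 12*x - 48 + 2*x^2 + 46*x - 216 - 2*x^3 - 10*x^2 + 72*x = -2*x^3 - 8*x^2 + 130*x - 264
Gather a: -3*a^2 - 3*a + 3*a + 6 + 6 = 12 - 3*a^2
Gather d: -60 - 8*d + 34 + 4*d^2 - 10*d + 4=4*d^2 - 18*d - 22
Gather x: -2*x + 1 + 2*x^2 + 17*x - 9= 2*x^2 + 15*x - 8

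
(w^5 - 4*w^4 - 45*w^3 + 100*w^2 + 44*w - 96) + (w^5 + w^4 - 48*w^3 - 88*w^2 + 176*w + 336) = 2*w^5 - 3*w^4 - 93*w^3 + 12*w^2 + 220*w + 240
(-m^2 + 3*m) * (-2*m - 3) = 2*m^3 - 3*m^2 - 9*m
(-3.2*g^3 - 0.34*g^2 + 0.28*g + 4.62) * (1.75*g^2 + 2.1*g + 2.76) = -5.6*g^5 - 7.315*g^4 - 9.056*g^3 + 7.7346*g^2 + 10.4748*g + 12.7512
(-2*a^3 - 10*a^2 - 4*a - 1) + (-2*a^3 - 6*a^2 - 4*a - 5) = -4*a^3 - 16*a^2 - 8*a - 6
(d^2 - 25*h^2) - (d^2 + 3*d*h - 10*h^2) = -3*d*h - 15*h^2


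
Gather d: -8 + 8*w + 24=8*w + 16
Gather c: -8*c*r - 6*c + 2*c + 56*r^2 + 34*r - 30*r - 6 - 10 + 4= c*(-8*r - 4) + 56*r^2 + 4*r - 12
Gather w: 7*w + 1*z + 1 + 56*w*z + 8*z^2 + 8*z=w*(56*z + 7) + 8*z^2 + 9*z + 1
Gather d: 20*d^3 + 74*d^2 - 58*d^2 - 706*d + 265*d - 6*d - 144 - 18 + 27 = 20*d^3 + 16*d^2 - 447*d - 135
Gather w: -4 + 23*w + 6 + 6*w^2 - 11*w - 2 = 6*w^2 + 12*w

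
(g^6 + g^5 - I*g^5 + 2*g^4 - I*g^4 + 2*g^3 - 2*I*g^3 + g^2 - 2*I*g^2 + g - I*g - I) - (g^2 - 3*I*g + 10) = g^6 + g^5 - I*g^5 + 2*g^4 - I*g^4 + 2*g^3 - 2*I*g^3 - 2*I*g^2 + g + 2*I*g - 10 - I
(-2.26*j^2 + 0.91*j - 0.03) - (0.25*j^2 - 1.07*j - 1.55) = -2.51*j^2 + 1.98*j + 1.52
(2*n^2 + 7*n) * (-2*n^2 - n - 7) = -4*n^4 - 16*n^3 - 21*n^2 - 49*n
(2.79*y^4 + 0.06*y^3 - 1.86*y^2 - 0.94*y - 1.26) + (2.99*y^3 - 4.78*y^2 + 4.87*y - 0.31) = 2.79*y^4 + 3.05*y^3 - 6.64*y^2 + 3.93*y - 1.57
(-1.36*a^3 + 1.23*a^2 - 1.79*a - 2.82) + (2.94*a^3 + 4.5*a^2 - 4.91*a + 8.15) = 1.58*a^3 + 5.73*a^2 - 6.7*a + 5.33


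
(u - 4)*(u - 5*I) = u^2 - 4*u - 5*I*u + 20*I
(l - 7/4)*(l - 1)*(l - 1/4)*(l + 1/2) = l^4 - 5*l^3/2 + 15*l^2/16 + 25*l/32 - 7/32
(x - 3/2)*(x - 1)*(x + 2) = x^3 - x^2/2 - 7*x/2 + 3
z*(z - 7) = z^2 - 7*z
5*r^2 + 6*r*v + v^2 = (r + v)*(5*r + v)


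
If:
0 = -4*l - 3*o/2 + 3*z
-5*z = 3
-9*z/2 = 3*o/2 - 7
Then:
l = -23/8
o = 97/15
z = -3/5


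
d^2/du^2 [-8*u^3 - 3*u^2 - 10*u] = -48*u - 6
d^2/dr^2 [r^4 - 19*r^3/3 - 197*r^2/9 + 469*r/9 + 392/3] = 12*r^2 - 38*r - 394/9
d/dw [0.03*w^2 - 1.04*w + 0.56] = 0.06*w - 1.04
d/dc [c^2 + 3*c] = 2*c + 3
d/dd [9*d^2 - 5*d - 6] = 18*d - 5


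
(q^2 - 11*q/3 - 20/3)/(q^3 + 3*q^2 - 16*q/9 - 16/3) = 3*(q - 5)/(3*q^2 + 5*q - 12)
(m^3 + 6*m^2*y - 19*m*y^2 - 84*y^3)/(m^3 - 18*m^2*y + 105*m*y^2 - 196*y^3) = (m^2 + 10*m*y + 21*y^2)/(m^2 - 14*m*y + 49*y^2)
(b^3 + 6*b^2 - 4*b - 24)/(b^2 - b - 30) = (-b^3 - 6*b^2 + 4*b + 24)/(-b^2 + b + 30)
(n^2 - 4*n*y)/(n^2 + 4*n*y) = (n - 4*y)/(n + 4*y)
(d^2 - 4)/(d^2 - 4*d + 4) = (d + 2)/(d - 2)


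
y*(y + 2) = y^2 + 2*y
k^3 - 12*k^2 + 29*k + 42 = (k - 7)*(k - 6)*(k + 1)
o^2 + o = o*(o + 1)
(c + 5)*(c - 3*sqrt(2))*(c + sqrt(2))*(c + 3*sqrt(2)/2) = c^4 - sqrt(2)*c^3/2 + 5*c^3 - 12*c^2 - 5*sqrt(2)*c^2/2 - 60*c - 9*sqrt(2)*c - 45*sqrt(2)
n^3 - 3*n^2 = n^2*(n - 3)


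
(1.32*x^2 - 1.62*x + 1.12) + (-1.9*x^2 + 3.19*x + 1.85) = -0.58*x^2 + 1.57*x + 2.97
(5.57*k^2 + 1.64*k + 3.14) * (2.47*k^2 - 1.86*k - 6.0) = 13.7579*k^4 - 6.3094*k^3 - 28.7146*k^2 - 15.6804*k - 18.84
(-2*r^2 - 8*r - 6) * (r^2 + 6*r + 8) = -2*r^4 - 20*r^3 - 70*r^2 - 100*r - 48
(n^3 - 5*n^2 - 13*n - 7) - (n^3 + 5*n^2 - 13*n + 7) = -10*n^2 - 14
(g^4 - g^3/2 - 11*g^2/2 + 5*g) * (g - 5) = g^5 - 11*g^4/2 - 3*g^3 + 65*g^2/2 - 25*g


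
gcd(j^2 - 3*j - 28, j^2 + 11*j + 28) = j + 4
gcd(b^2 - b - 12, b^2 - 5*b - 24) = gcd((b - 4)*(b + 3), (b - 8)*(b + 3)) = b + 3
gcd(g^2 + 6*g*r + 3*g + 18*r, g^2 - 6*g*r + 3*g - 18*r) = g + 3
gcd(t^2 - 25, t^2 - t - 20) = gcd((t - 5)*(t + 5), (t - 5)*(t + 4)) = t - 5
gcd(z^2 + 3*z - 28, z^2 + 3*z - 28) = z^2 + 3*z - 28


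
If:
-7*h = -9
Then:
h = 9/7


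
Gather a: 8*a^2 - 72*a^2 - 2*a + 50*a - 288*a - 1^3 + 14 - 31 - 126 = -64*a^2 - 240*a - 144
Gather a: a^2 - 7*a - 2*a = a^2 - 9*a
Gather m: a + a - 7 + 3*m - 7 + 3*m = 2*a + 6*m - 14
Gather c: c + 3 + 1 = c + 4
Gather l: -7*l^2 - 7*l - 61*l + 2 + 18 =-7*l^2 - 68*l + 20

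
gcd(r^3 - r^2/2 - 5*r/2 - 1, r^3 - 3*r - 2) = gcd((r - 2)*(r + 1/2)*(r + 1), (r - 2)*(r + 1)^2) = r^2 - r - 2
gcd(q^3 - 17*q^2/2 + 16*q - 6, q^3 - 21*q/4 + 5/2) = q^2 - 5*q/2 + 1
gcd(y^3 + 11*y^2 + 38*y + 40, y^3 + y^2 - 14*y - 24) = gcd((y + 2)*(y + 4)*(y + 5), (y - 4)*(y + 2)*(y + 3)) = y + 2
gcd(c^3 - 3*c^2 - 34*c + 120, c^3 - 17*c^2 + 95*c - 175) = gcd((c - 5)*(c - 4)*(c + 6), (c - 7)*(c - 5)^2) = c - 5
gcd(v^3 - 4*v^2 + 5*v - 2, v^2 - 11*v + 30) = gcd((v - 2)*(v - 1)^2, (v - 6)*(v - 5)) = 1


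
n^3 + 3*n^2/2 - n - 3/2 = (n - 1)*(n + 1)*(n + 3/2)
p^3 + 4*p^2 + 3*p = p*(p + 1)*(p + 3)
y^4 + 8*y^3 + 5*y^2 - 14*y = y*(y - 1)*(y + 2)*(y + 7)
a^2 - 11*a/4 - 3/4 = (a - 3)*(a + 1/4)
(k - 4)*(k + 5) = k^2 + k - 20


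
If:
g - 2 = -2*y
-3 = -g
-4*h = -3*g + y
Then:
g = 3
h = 19/8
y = -1/2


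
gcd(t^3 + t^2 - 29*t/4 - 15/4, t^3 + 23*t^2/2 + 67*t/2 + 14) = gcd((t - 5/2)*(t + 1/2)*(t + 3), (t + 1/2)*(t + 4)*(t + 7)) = t + 1/2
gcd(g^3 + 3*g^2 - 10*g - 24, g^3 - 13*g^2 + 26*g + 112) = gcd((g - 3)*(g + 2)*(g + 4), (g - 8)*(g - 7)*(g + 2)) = g + 2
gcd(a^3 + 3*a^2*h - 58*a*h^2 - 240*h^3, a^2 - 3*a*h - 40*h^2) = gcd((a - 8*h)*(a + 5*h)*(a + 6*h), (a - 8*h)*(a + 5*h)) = a^2 - 3*a*h - 40*h^2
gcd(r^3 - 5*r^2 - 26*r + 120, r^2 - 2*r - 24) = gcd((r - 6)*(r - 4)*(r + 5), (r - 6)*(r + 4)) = r - 6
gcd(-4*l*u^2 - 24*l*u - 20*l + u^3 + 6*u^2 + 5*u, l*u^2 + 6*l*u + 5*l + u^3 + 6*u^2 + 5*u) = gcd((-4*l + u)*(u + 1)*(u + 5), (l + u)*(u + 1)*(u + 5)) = u^2 + 6*u + 5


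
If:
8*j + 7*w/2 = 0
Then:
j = -7*w/16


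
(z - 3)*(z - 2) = z^2 - 5*z + 6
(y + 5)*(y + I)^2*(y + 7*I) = y^4 + 5*y^3 + 9*I*y^3 - 15*y^2 + 45*I*y^2 - 75*y - 7*I*y - 35*I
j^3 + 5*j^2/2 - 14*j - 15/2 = (j - 3)*(j + 1/2)*(j + 5)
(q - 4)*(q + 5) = q^2 + q - 20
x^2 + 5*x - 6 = (x - 1)*(x + 6)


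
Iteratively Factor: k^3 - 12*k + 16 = (k + 4)*(k^2 - 4*k + 4) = (k - 2)*(k + 4)*(k - 2)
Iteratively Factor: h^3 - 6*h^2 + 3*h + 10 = (h - 2)*(h^2 - 4*h - 5) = (h - 2)*(h + 1)*(h - 5)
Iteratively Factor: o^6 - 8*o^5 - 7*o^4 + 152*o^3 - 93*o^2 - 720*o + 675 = (o - 1)*(o^5 - 7*o^4 - 14*o^3 + 138*o^2 + 45*o - 675) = (o - 1)*(o + 3)*(o^4 - 10*o^3 + 16*o^2 + 90*o - 225) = (o - 1)*(o + 3)^2*(o^3 - 13*o^2 + 55*o - 75) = (o - 5)*(o - 1)*(o + 3)^2*(o^2 - 8*o + 15) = (o - 5)^2*(o - 1)*(o + 3)^2*(o - 3)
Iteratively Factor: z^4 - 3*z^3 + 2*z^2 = (z - 1)*(z^3 - 2*z^2) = z*(z - 1)*(z^2 - 2*z) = z*(z - 2)*(z - 1)*(z)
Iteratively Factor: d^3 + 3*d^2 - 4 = (d - 1)*(d^2 + 4*d + 4) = (d - 1)*(d + 2)*(d + 2)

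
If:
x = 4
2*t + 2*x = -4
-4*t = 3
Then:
No Solution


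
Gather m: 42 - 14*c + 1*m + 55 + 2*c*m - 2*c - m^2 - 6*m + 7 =-16*c - m^2 + m*(2*c - 5) + 104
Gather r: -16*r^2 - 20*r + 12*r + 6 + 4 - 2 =-16*r^2 - 8*r + 8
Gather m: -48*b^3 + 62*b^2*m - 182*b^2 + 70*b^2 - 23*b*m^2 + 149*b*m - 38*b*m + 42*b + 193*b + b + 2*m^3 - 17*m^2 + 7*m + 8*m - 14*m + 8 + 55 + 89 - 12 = -48*b^3 - 112*b^2 + 236*b + 2*m^3 + m^2*(-23*b - 17) + m*(62*b^2 + 111*b + 1) + 140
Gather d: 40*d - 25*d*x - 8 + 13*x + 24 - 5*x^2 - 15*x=d*(40 - 25*x) - 5*x^2 - 2*x + 16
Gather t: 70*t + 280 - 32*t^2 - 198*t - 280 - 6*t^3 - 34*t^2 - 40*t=-6*t^3 - 66*t^2 - 168*t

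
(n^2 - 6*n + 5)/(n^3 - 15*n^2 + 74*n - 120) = (n - 1)/(n^2 - 10*n + 24)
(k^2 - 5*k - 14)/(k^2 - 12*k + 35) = (k + 2)/(k - 5)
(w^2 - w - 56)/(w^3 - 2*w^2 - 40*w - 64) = (w + 7)/(w^2 + 6*w + 8)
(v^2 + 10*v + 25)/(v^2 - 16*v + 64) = (v^2 + 10*v + 25)/(v^2 - 16*v + 64)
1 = 1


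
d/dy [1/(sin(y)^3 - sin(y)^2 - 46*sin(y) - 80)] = (-3*sin(y)^2 + 2*sin(y) + 46)*cos(y)/(-sin(y)^3 + sin(y)^2 + 46*sin(y) + 80)^2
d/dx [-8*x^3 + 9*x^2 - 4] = 6*x*(3 - 4*x)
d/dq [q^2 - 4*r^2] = 2*q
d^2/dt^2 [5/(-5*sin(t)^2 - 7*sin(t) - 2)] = 5*(100*sin(t)^3 + 5*sin(t)^2 - 146*sin(t) - 78)/((sin(t) + 1)^2*(5*sin(t) + 2)^3)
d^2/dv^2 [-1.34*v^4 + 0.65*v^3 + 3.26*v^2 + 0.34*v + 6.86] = -16.08*v^2 + 3.9*v + 6.52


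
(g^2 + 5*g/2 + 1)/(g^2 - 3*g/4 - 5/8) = 4*(g + 2)/(4*g - 5)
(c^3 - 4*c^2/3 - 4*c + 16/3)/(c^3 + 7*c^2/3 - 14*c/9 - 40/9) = 3*(c - 2)/(3*c + 5)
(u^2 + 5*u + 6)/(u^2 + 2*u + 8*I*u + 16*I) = (u + 3)/(u + 8*I)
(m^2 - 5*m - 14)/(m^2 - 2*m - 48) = (-m^2 + 5*m + 14)/(-m^2 + 2*m + 48)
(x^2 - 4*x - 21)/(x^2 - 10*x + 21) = (x + 3)/(x - 3)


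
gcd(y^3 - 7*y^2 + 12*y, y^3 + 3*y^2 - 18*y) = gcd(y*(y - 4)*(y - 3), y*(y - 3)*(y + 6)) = y^2 - 3*y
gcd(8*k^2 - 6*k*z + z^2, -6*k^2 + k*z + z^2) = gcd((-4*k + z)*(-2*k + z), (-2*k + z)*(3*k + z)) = -2*k + z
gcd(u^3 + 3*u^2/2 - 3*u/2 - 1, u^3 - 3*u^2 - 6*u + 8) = u^2 + u - 2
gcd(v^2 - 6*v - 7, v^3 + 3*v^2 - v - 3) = v + 1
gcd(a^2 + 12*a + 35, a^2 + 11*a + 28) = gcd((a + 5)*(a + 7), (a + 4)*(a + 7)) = a + 7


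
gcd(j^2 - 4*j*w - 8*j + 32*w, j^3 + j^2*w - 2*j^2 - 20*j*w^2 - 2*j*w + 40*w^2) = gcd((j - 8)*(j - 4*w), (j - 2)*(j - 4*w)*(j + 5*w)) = -j + 4*w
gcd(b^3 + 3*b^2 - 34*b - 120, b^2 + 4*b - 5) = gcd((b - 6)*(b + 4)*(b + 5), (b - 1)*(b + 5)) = b + 5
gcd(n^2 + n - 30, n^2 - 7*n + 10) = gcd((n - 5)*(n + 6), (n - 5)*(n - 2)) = n - 5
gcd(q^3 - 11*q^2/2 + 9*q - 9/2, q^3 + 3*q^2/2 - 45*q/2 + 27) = q^2 - 9*q/2 + 9/2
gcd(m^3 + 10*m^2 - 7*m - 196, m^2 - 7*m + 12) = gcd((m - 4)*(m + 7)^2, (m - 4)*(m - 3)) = m - 4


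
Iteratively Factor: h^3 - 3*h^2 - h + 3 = (h - 1)*(h^2 - 2*h - 3) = (h - 3)*(h - 1)*(h + 1)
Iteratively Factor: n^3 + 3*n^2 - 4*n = (n)*(n^2 + 3*n - 4) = n*(n - 1)*(n + 4)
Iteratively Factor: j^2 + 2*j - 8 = (j - 2)*(j + 4)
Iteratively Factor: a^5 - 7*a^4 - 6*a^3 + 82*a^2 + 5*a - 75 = (a - 1)*(a^4 - 6*a^3 - 12*a^2 + 70*a + 75) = (a - 1)*(a + 1)*(a^3 - 7*a^2 - 5*a + 75) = (a - 1)*(a + 1)*(a + 3)*(a^2 - 10*a + 25) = (a - 5)*(a - 1)*(a + 1)*(a + 3)*(a - 5)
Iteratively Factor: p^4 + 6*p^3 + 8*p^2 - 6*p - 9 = (p + 1)*(p^3 + 5*p^2 + 3*p - 9) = (p - 1)*(p + 1)*(p^2 + 6*p + 9) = (p - 1)*(p + 1)*(p + 3)*(p + 3)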